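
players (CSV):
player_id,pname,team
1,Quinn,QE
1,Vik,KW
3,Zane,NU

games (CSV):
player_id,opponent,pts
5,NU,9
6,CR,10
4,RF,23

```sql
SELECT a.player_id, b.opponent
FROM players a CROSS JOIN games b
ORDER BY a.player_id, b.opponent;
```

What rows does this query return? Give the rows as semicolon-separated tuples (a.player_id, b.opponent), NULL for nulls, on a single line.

CROSS JOIN pairs every row of `players` with every row of `games`: 3 × 3 = 9 rows.
After projecting and ordering:
a.player_id | b.opponent
1 | CR
1 | CR
1 | NU
1 | NU
1 | RF
1 | RF
3 | CR
3 | NU
3 | RF

(1, CR); (1, CR); (1, NU); (1, NU); (1, RF); (1, RF); (3, CR); (3, NU); (3, RF)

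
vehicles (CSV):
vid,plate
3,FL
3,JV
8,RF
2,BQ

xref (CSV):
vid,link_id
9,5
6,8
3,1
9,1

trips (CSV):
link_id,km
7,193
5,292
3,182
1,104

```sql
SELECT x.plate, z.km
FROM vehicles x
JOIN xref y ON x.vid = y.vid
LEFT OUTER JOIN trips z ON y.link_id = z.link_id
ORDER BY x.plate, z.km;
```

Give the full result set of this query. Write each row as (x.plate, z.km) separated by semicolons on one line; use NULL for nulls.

Step 1 — x INNER JOIN y on vid → 2 row(s).
Then LEFT JOIN `trips z` on link_id: each of those 2 rows is kept; rows whose y.link_id has no match in z get NULL for z's columns.

(FL, 104); (JV, 104)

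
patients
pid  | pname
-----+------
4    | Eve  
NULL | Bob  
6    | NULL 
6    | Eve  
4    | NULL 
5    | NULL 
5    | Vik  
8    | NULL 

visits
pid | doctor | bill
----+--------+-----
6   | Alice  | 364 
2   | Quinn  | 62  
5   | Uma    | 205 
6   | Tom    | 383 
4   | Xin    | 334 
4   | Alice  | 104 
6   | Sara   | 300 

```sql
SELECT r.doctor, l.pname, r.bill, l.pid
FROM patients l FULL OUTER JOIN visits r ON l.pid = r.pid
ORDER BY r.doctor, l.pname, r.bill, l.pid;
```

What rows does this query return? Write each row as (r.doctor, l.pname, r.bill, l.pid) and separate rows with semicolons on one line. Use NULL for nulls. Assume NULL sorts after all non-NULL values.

FULL OUTER JOIN keeps every row from both sides; unmatched rows get NULL for the other side's columns.
Matching on l.pid = r.pid. A NULL in a compared column never satisfies the condition.
- pid=4: 2 matching r row(s), so 2 row(s) emitted.
- pid=NULL: no r row matches, row kept with r columns NULL.
- pid=6: 3 matching r row(s), so 3 row(s) emitted.
- pid=6: 3 matching r row(s), so 3 row(s) emitted.
- pid=4: 2 matching r row(s), so 2 row(s) emitted.
- pid=5: 1 matching r row(s), so 1 row(s) emitted.
- pid=5: 1 matching r row(s), so 1 row(s) emitted.
- pid=8: no r row matches, row kept with r columns NULL.
- plus 1 unmatched r row(s), each kept with NULL l columns.

(Alice, Eve, 104, 4); (Alice, Eve, 364, 6); (Alice, NULL, 104, 4); (Alice, NULL, 364, 6); (Quinn, NULL, 62, NULL); (Sara, Eve, 300, 6); (Sara, NULL, 300, 6); (Tom, Eve, 383, 6); (Tom, NULL, 383, 6); (Uma, Vik, 205, 5); (Uma, NULL, 205, 5); (Xin, Eve, 334, 4); (Xin, NULL, 334, 4); (NULL, Bob, NULL, NULL); (NULL, NULL, NULL, 8)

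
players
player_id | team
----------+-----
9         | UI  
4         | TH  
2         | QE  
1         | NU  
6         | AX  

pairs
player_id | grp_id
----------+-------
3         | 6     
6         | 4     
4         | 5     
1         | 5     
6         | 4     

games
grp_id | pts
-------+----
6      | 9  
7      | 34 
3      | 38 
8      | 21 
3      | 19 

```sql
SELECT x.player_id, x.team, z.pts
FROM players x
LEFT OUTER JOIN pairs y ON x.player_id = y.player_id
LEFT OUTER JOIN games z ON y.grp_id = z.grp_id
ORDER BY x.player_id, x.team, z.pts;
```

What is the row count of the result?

6

Joins associate left-to-right: players LEFT JOIN pairs on player_id gives 6 intermediate row(s).
Then LEFT JOIN `games z` on grp_id: each of those 6 rows is kept; rows whose y.grp_id has no match in z get NULL for z's columns.
Result: 6 row(s).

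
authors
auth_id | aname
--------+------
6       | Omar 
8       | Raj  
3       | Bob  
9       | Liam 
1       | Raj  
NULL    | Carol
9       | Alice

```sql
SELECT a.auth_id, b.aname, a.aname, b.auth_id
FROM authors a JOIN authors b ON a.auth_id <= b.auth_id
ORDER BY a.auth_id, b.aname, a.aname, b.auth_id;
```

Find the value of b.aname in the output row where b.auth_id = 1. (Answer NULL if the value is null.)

Raj

INNER JOIN keeps only pairs where the ON condition holds.
Matching on a.auth_id <= b.auth_id. A NULL in a compared column never satisfies the condition.
Matched pairs: 22.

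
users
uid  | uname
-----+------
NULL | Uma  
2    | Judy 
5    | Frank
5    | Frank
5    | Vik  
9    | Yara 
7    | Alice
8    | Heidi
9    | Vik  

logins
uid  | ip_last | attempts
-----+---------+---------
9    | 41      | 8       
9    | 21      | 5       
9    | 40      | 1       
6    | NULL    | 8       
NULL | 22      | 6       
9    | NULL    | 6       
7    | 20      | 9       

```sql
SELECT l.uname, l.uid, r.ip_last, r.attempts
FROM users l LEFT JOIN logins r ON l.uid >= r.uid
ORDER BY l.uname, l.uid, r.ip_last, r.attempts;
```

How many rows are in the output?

21

LEFT JOIN keeps every row from `users`; unmatched rows get NULL for `logins`'s columns.
Matching on l.uid >= r.uid. A NULL in a compared column never satisfies the condition.
- l row (uid=NULL): no match → kept, r columns NULL.
- l row (uid=2): no match → kept, r columns NULL.
- l row (uid=5): no match → kept, r columns NULL.
- l row (uid=5): no match → kept, r columns NULL.
- l row (uid=5): no match → kept, r columns NULL.
- l row (uid=9): matches 6 r row(s) → 6 output row(s).
- l row (uid=7): matches 2 r row(s) → 2 output row(s).
- l row (uid=8): matches 2 r row(s) → 2 output row(s).
- l row (uid=9): matches 6 r row(s) → 6 output row(s).
Total: 16 matched + 5 padded = 21 rows.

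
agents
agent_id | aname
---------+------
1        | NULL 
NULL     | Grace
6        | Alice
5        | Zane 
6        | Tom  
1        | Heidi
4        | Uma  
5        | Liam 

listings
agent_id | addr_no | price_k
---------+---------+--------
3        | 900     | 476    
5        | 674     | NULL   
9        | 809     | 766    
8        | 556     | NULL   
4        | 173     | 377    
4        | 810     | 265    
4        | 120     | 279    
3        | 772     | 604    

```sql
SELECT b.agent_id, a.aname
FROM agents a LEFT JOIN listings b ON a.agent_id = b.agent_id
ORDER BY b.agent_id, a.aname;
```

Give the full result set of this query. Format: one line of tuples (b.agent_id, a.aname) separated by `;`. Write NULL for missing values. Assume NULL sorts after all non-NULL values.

(4, Uma); (4, Uma); (4, Uma); (5, Liam); (5, Zane); (NULL, Alice); (NULL, Grace); (NULL, Heidi); (NULL, Tom); (NULL, NULL)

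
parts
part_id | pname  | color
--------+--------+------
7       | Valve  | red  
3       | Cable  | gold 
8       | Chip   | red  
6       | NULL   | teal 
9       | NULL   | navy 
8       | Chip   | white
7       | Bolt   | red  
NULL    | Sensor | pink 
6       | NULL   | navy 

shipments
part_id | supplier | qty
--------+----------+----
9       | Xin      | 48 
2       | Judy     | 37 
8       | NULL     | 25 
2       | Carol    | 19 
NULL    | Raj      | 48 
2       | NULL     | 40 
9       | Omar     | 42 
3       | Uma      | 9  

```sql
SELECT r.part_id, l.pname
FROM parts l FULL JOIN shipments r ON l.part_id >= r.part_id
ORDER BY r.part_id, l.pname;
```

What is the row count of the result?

FULL OUTER JOIN keeps every row from both sides; unmatched rows get NULL for the other side's columns.
Matching on l.part_id >= r.part_id. A NULL in a compared column never satisfies the condition.
Matched pairs: 37; unmatched l rows kept: 1; unmatched r rows kept: 1.
Total: 37 matched + 2 padded = 39 rows.

39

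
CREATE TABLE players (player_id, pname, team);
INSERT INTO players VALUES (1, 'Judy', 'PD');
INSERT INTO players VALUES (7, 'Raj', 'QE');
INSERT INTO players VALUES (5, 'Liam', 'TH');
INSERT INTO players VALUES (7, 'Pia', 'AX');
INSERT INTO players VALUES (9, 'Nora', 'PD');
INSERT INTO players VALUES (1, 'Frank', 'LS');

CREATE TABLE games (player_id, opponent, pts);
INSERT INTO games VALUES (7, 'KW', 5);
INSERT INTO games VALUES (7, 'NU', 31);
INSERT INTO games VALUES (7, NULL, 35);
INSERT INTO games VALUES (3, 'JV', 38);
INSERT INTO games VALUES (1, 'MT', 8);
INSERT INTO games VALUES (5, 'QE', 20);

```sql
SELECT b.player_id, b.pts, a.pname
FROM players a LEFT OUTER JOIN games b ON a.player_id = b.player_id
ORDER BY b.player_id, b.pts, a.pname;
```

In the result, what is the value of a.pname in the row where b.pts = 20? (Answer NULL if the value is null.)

Liam

LEFT JOIN keeps every row from `players`; unmatched rows get NULL for `games`'s columns.
Matching on a.player_id = b.player_id.
Matched pairs: 9; unmatched a rows kept: 1.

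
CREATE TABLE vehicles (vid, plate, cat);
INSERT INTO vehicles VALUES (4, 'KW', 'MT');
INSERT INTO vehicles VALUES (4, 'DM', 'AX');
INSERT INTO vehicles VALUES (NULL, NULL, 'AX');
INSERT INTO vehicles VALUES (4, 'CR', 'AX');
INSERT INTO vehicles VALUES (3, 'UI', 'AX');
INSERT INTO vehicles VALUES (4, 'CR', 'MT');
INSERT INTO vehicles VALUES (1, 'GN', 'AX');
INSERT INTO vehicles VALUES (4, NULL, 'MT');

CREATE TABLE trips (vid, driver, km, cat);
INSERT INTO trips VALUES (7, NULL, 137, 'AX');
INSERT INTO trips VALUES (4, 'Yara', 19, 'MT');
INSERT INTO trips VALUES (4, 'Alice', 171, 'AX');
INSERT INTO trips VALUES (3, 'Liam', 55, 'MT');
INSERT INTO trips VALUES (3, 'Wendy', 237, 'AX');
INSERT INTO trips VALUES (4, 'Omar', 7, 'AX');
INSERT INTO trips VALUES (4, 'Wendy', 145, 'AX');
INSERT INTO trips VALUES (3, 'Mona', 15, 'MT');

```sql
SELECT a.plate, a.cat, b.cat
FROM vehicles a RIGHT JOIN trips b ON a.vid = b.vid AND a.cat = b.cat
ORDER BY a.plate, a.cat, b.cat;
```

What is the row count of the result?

13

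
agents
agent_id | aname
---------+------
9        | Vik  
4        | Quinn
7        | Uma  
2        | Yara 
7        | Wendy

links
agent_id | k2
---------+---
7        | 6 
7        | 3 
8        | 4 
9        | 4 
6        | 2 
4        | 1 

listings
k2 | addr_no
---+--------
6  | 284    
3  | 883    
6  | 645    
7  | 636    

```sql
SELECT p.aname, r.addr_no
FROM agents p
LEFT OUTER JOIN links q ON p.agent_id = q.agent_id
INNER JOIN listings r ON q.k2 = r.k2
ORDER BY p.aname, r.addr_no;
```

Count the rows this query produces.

6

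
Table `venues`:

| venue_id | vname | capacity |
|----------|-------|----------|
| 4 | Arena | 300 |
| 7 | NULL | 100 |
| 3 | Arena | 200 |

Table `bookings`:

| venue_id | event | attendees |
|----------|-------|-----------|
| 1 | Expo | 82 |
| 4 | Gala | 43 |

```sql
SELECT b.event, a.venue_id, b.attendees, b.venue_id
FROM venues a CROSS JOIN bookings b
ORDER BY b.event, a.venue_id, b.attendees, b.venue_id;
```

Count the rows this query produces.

CROSS JOIN pairs every row of `venues` with every row of `bookings`: 3 × 2 = 6 rows.

6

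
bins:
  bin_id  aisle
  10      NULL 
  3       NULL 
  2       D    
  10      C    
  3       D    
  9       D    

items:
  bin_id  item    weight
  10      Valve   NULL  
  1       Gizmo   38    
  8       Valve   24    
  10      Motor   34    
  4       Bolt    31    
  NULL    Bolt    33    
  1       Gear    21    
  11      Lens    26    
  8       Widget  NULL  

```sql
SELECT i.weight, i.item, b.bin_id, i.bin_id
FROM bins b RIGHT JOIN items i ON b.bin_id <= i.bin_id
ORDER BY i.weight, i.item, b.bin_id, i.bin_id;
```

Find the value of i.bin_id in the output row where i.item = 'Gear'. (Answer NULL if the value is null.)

1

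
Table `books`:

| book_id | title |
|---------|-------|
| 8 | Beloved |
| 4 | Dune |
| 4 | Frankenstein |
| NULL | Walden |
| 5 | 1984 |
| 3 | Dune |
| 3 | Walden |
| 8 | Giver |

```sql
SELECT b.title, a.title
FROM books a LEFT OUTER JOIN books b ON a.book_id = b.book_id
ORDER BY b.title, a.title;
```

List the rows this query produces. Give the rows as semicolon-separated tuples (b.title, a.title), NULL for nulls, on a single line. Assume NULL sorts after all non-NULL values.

LEFT JOIN keeps every row from `books a`; unmatched rows get NULL for `books b`'s columns.
Matching on a.book_id = b.book_id. A NULL in a compared column never satisfies the condition.
- a (book_id=8) pairs with 2 row(s) of b.
- a (book_id=4) pairs with 2 row(s) of b.
- a (book_id=4) pairs with 2 row(s) of b.
- a (book_id=NULL) has no partner → padded with NULL.
- a (book_id=5) pairs with 1 row(s) of b.
- a (book_id=3) pairs with 2 row(s) of b.
- a (book_id=3) pairs with 2 row(s) of b.
- a (book_id=8) pairs with 2 row(s) of b.

(1984, 1984); (Beloved, Beloved); (Beloved, Giver); (Dune, Dune); (Dune, Dune); (Dune, Frankenstein); (Dune, Walden); (Frankenstein, Dune); (Frankenstein, Frankenstein); (Giver, Beloved); (Giver, Giver); (Walden, Dune); (Walden, Walden); (NULL, Walden)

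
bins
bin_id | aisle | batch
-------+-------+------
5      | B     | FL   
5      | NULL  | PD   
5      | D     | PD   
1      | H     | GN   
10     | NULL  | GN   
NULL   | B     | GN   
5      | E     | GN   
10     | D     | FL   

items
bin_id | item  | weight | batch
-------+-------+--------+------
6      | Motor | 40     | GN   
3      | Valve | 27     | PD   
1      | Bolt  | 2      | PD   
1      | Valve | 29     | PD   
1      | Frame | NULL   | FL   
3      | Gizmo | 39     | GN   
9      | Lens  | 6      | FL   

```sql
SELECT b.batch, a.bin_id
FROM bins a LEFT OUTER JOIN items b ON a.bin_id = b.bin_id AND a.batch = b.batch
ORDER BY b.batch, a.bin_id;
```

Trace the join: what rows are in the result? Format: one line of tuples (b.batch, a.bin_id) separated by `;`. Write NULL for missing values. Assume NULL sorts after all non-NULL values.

LEFT JOIN keeps every row from `bins`; unmatched rows get NULL for `items`'s columns.
Matching on a.bin_id = b.bin_id AND a.batch = b.batch. A NULL in a compared column never satisfies the condition.
- a[0] bin_id=5, batch=FL → no match; kept with NULLs on the b side.
- a[1] bin_id=5, batch=PD → no match; kept with NULLs on the b side.
- a[2] bin_id=5, batch=PD → no match; kept with NULLs on the b side.
- a[3] bin_id=1, batch=GN → no match; kept with NULLs on the b side.
- a[4] bin_id=10, batch=GN → no match; kept with NULLs on the b side.
- a[5] bin_id=NULL, batch=GN → no match; kept with NULLs on the b side.
- a[6] bin_id=5, batch=GN → no match; kept with NULLs on the b side.
- a[7] bin_id=10, batch=FL → no match; kept with NULLs on the b side.
After projecting and ordering:
b.batch | a.bin_id
NULL | 1
NULL | 5
NULL | 5
NULL | 5
NULL | 5
NULL | 10
NULL | 10
NULL | NULL

(NULL, 1); (NULL, 5); (NULL, 5); (NULL, 5); (NULL, 5); (NULL, 10); (NULL, 10); (NULL, NULL)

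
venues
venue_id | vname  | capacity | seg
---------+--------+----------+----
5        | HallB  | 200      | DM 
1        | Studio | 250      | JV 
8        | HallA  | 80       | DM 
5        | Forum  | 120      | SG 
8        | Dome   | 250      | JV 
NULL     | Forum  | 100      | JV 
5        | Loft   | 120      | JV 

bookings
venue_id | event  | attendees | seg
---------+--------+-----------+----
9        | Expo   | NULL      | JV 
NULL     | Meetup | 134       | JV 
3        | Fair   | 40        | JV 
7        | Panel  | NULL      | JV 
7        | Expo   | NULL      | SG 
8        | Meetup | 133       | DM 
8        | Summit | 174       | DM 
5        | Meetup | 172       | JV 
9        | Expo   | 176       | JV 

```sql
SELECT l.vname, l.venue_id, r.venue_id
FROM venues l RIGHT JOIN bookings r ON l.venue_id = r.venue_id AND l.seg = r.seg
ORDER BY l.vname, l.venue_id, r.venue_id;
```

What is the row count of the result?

RIGHT JOIN keeps every row from `bookings`; unmatched rows get NULL for `venues`'s columns.
Matching on l.venue_id = r.venue_id AND l.seg = r.seg. A NULL in a compared column never satisfies the condition.
Matched pairs: 3; unmatched r rows kept: 6.
Total: 3 matched + 6 padded = 9 rows.

9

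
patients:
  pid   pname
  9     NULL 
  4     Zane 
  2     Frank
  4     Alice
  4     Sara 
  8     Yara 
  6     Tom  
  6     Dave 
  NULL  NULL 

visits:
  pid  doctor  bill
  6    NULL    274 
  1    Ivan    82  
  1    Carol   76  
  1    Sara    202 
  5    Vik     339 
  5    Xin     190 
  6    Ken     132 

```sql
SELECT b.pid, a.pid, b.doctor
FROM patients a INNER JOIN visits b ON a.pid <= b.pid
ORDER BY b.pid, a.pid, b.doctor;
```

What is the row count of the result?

20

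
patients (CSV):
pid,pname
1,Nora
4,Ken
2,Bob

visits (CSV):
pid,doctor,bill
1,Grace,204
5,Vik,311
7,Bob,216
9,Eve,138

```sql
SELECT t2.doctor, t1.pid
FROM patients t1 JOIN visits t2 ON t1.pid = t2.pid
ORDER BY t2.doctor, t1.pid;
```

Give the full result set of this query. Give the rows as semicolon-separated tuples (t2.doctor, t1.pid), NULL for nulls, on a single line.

INNER JOIN keeps only pairs where the ON condition holds.
Matching on t1.pid = t2.pid.
- pid=1: 1 matching t2 row(s), so 1 row(s) emitted.
- pid=4: no matching t2 row, dropped.
- pid=2: no matching t2 row, dropped.
After projecting and ordering:
t2.doctor | t1.pid
Grace | 1

(Grace, 1)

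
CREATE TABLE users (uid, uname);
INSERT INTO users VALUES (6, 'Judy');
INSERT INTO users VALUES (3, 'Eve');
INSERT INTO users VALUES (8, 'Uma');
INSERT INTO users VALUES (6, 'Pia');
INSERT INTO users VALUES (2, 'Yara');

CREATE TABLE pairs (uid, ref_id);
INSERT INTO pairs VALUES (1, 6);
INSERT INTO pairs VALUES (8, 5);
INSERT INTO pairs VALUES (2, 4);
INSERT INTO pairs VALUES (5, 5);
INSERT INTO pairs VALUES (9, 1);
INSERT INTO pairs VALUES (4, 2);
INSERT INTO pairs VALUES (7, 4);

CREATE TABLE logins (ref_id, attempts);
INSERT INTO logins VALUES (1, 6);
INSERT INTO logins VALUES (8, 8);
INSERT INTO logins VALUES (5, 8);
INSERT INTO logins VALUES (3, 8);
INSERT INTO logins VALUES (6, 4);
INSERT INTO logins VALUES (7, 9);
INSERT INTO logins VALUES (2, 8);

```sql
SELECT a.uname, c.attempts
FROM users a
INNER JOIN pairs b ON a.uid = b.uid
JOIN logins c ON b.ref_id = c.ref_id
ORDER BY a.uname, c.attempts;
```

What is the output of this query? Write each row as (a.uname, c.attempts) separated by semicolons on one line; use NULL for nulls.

(Uma, 8)

Joins associate left-to-right: users INNER JOIN pairs on uid gives 2 intermediate row(s).
Then INNER JOIN `logins c` on ref_id: keep only rows whose b.ref_id appears in c.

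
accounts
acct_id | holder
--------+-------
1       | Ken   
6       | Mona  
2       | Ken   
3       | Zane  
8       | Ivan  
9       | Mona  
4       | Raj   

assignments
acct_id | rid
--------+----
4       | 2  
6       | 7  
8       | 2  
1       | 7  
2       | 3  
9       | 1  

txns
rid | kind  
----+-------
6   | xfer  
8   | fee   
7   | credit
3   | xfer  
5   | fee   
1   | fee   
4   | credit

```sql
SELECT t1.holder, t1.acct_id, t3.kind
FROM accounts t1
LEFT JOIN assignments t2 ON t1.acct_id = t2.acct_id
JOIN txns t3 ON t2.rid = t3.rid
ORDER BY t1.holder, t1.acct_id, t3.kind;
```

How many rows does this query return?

4

Evaluate left to right. First `accounts t1 LEFT JOIN assignments t2` on acct_id: 7 row(s).
Then INNER JOIN `txns t3` on rid: keep only rows whose t2.rid appears in t3.
Result: 4 row(s).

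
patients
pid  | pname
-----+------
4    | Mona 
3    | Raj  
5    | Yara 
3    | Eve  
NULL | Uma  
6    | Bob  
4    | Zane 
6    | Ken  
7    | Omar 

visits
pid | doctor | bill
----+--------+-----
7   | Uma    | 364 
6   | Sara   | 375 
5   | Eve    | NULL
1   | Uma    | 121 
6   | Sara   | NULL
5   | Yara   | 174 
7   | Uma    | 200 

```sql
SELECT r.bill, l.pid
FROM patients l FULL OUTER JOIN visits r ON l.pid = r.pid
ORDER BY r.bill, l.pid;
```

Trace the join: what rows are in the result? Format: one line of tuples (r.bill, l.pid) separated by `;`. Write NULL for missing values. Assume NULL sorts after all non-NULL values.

(121, NULL); (174, 5); (200, 7); (364, 7); (375, 6); (375, 6); (NULL, 3); (NULL, 3); (NULL, 4); (NULL, 4); (NULL, 5); (NULL, 6); (NULL, 6); (NULL, NULL)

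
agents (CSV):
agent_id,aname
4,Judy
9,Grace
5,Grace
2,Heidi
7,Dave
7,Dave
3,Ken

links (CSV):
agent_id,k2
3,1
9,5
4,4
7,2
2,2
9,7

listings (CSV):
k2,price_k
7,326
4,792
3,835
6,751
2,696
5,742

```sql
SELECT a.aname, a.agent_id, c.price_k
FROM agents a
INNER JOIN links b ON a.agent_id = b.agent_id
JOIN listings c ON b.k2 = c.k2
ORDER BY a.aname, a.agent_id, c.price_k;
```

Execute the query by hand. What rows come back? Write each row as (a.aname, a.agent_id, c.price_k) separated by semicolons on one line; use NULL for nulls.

Joins associate left-to-right: agents INNER JOIN links on agent_id gives 7 intermediate row(s).
Then INNER JOIN `listings c` on k2: keep only rows whose b.k2 appears in c.

(Dave, 7, 696); (Dave, 7, 696); (Grace, 9, 326); (Grace, 9, 742); (Heidi, 2, 696); (Judy, 4, 792)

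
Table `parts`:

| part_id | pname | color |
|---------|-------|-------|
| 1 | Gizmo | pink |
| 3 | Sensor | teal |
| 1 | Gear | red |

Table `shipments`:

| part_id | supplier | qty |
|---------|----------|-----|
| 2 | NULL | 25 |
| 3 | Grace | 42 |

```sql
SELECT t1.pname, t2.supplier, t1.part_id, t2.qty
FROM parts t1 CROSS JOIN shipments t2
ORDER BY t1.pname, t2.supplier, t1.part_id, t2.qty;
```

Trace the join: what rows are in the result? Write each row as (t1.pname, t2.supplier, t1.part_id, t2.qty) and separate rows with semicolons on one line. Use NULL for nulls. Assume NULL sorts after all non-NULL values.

CROSS JOIN pairs every row of `parts` with every row of `shipments`: 3 × 2 = 6 rows.
After projecting and ordering:
t1.pname | t2.supplier | t1.part_id | t2.qty
Gear | Grace | 1 | 42
Gear | NULL | 1 | 25
Gizmo | Grace | 1 | 42
Gizmo | NULL | 1 | 25
Sensor | Grace | 3 | 42
Sensor | NULL | 3 | 25

(Gear, Grace, 1, 42); (Gear, NULL, 1, 25); (Gizmo, Grace, 1, 42); (Gizmo, NULL, 1, 25); (Sensor, Grace, 3, 42); (Sensor, NULL, 3, 25)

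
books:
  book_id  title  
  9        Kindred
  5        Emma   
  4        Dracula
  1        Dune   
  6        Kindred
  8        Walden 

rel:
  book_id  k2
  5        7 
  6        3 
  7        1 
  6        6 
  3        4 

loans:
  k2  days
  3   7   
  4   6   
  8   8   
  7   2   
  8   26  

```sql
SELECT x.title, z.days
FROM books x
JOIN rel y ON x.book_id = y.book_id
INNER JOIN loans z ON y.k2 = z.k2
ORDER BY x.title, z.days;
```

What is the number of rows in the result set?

2

Joins associate left-to-right: books INNER JOIN rel on book_id gives 3 intermediate row(s).
Then INNER JOIN `loans z` on k2: keep only rows whose y.k2 appears in z.
Result: 2 row(s).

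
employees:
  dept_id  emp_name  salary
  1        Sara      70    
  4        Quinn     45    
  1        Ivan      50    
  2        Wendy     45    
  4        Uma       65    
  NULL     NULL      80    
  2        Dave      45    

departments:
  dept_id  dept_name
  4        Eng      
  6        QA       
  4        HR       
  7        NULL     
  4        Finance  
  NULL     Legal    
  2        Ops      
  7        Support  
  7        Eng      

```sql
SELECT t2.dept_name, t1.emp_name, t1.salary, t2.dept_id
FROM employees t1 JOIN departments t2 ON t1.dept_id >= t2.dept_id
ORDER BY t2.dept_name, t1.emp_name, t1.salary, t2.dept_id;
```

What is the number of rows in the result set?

10

INNER JOIN keeps only pairs where the ON condition holds.
Matching on t1.dept_id >= t2.dept_id. A NULL in a compared column never satisfies the condition.
Matched pairs: 10.
Total: 10 rows.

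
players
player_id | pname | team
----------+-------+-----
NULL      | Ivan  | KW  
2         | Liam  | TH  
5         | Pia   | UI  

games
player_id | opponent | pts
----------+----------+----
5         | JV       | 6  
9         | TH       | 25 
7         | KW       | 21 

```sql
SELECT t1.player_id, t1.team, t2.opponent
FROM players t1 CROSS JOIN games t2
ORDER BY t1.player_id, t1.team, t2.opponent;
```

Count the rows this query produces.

9

CROSS JOIN pairs every row of `players` with every row of `games`: 3 × 3 = 9 rows.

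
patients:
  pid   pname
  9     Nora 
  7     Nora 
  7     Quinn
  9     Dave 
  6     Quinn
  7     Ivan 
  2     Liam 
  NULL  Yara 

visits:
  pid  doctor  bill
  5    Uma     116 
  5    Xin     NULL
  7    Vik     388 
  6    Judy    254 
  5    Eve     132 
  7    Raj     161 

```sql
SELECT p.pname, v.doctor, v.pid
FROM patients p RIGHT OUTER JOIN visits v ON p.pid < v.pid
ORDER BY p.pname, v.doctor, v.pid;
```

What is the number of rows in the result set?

RIGHT JOIN keeps every row from `visits`; unmatched rows get NULL for `patients`'s columns.
Matching on p.pid < v.pid. A NULL in a compared column never satisfies the condition.
Matched pairs: 8; unmatched v rows kept: 0.
Total: 8 rows.

8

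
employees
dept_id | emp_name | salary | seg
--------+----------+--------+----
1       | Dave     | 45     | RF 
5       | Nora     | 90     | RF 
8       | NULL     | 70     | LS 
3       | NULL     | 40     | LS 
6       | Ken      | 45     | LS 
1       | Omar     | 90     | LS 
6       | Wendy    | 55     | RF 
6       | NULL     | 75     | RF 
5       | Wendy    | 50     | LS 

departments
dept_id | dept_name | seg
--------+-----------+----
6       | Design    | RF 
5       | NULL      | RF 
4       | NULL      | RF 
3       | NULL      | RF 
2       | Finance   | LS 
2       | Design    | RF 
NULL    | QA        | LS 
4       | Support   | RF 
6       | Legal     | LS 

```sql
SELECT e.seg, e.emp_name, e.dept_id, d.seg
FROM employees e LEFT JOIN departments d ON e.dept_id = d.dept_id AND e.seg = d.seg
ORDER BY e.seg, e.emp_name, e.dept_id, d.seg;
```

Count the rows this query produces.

LEFT JOIN keeps every row from `employees`; unmatched rows get NULL for `departments`'s columns.
Matching on e.dept_id = d.dept_id AND e.seg = d.seg. A NULL in a compared column never satisfies the condition.
- e (dept_id=1, seg=RF) has no partner → padded with NULL.
- e (dept_id=5, seg=RF) pairs with 1 row(s) of d.
- e (dept_id=8, seg=LS) has no partner → padded with NULL.
- e (dept_id=3, seg=LS) has no partner → padded with NULL.
- e (dept_id=6, seg=LS) pairs with 1 row(s) of d.
- e (dept_id=1, seg=LS) has no partner → padded with NULL.
- e (dept_id=6, seg=RF) pairs with 1 row(s) of d.
- e (dept_id=6, seg=RF) pairs with 1 row(s) of d.
- e (dept_id=5, seg=LS) has no partner → padded with NULL.
Total: 4 matched + 5 padded = 9 rows.

9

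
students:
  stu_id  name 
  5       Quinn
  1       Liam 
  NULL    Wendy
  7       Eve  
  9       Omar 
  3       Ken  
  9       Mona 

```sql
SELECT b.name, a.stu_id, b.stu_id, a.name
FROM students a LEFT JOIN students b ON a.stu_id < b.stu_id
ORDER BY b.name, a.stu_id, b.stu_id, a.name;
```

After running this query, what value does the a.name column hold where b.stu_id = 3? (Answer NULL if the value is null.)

LEFT JOIN keeps every row from `students a`; unmatched rows get NULL for `students b`'s columns.
Matching on a.stu_id < b.stu_id. A NULL in a compared column never satisfies the condition.
Matched pairs: 14; unmatched a rows kept: 3.

Liam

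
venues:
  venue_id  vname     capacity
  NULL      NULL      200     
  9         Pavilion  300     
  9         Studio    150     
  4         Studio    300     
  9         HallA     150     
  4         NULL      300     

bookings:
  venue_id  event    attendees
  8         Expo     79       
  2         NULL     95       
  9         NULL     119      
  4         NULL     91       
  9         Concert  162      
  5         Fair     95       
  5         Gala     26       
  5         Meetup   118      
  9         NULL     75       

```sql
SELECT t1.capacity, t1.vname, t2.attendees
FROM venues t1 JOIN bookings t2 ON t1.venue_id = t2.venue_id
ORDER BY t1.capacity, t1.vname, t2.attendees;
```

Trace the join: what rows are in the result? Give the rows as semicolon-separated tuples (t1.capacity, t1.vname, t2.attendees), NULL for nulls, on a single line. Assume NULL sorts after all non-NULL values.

INNER JOIN keeps only pairs where the ON condition holds.
Matching on t1.venue_id = t2.venue_id. A NULL in a compared column never satisfies the condition.
- t1 row (venue_id=NULL): no match → dropped.
- t1 row (venue_id=9): matches 3 t2 row(s) → 3 output row(s).
- t1 row (venue_id=9): matches 3 t2 row(s) → 3 output row(s).
- t1 row (venue_id=4): matches 1 t2 row(s) → 1 output row(s).
- t1 row (venue_id=9): matches 3 t2 row(s) → 3 output row(s).
- t1 row (venue_id=4): matches 1 t2 row(s) → 1 output row(s).

(150, HallA, 75); (150, HallA, 119); (150, HallA, 162); (150, Studio, 75); (150, Studio, 119); (150, Studio, 162); (300, Pavilion, 75); (300, Pavilion, 119); (300, Pavilion, 162); (300, Studio, 91); (300, NULL, 91)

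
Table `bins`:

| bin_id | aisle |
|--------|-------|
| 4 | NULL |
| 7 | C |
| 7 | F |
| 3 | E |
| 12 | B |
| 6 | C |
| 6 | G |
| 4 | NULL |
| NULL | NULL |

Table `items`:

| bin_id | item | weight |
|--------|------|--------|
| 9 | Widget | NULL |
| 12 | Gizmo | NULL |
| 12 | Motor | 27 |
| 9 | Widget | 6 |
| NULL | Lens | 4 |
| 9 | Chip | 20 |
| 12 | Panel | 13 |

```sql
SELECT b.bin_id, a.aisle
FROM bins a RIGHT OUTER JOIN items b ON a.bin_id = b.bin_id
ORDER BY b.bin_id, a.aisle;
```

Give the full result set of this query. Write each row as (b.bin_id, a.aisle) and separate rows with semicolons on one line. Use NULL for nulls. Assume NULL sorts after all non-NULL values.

RIGHT JOIN keeps every row from `items`; unmatched rows get NULL for `bins`'s columns.
Matching on a.bin_id = b.bin_id. A NULL in a compared column never satisfies the condition.
- a (bin_id=4) has no partner in b.
- a (bin_id=7) has no partner in b.
- a (bin_id=7) has no partner in b.
- a (bin_id=3) has no partner in b.
- a (bin_id=12) pairs with 3 row(s) of b.
- a (bin_id=6) has no partner in b.
- a (bin_id=6) has no partner in b.
- a (bin_id=4) has no partner in b.
- a (bin_id=NULL) has no partner in b.
- 4 row(s) from b found no a partner → padded with NULL.
After projecting and ordering:
b.bin_id | a.aisle
9 | NULL
9 | NULL
9 | NULL
12 | B
12 | B
12 | B
NULL | NULL

(9, NULL); (9, NULL); (9, NULL); (12, B); (12, B); (12, B); (NULL, NULL)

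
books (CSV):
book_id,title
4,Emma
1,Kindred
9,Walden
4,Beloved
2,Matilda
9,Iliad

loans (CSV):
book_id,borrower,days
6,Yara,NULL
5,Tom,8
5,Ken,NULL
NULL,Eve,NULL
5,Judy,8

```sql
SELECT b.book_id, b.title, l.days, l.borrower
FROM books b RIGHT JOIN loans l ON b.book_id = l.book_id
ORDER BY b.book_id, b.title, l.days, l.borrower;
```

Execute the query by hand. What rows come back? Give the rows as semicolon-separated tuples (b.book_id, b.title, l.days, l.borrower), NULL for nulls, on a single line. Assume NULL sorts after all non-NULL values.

RIGHT JOIN keeps every row from `loans`; unmatched rows get NULL for `books`'s columns.
Matching on b.book_id = l.book_id. A NULL in a compared column never satisfies the condition.
Matched pairs: 0; unmatched l rows kept: 5.

(NULL, NULL, 8, Judy); (NULL, NULL, 8, Tom); (NULL, NULL, NULL, Eve); (NULL, NULL, NULL, Ken); (NULL, NULL, NULL, Yara)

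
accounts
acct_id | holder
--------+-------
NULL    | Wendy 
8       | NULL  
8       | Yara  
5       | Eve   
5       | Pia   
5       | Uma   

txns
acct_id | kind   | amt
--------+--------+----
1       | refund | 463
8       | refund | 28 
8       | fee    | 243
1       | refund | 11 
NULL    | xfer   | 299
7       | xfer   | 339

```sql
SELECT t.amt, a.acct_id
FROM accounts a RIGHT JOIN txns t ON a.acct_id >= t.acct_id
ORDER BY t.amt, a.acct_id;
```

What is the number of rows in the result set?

17

RIGHT JOIN keeps every row from `txns`; unmatched rows get NULL for `accounts`'s columns.
Matching on a.acct_id >= t.acct_id. A NULL in a compared column never satisfies the condition.
- a[0] acct_id=NULL → no match.
- a[1] acct_id=8 → 5 match(es) in t → 5 row(s).
- a[2] acct_id=8 → 5 match(es) in t → 5 row(s).
- a[3] acct_id=5 → 2 match(es) in t → 2 row(s).
- a[4] acct_id=5 → 2 match(es) in t → 2 row(s).
- a[5] acct_id=5 → 2 match(es) in t → 2 row(s).
- plus 1 unmatched t row(s), each kept with NULL a columns.
Total: 16 matched + 1 padded = 17 rows.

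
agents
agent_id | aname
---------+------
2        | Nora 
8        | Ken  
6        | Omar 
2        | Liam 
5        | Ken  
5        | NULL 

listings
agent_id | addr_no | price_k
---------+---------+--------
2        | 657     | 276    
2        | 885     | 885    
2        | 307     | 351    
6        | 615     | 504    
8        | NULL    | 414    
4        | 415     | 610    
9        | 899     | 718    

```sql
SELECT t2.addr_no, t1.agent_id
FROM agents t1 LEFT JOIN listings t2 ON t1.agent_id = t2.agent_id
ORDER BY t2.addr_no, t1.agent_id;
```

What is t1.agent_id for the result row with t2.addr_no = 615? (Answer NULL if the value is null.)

LEFT JOIN keeps every row from `agents`; unmatched rows get NULL for `listings`'s columns.
Matching on t1.agent_id = t2.agent_id.
- t1 (agent_id=2) pairs with 3 row(s) of t2.
- t1 (agent_id=8) pairs with 1 row(s) of t2.
- t1 (agent_id=6) pairs with 1 row(s) of t2.
- t1 (agent_id=2) pairs with 3 row(s) of t2.
- t1 (agent_id=5) has no partner → padded with NULL.
- t1 (agent_id=5) has no partner → padded with NULL.

6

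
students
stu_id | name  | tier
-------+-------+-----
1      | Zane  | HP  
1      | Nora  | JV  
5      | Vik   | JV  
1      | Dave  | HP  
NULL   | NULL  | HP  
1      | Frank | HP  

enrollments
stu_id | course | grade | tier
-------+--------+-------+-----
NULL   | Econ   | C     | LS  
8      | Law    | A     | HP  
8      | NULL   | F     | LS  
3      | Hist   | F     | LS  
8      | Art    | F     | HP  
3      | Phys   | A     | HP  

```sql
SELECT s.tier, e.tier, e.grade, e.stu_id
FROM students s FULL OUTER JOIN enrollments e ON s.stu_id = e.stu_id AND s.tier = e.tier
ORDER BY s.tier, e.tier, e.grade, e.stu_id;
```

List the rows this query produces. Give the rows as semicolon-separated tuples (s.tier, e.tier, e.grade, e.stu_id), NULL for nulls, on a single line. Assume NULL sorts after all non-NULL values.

(HP, NULL, NULL, NULL); (HP, NULL, NULL, NULL); (HP, NULL, NULL, NULL); (HP, NULL, NULL, NULL); (JV, NULL, NULL, NULL); (JV, NULL, NULL, NULL); (NULL, HP, A, 3); (NULL, HP, A, 8); (NULL, HP, F, 8); (NULL, LS, C, NULL); (NULL, LS, F, 3); (NULL, LS, F, 8)

FULL OUTER JOIN keeps every row from both sides; unmatched rows get NULL for the other side's columns.
Matching on s.stu_id = e.stu_id AND s.tier = e.tier. A NULL in a compared column never satisfies the condition.
Matched pairs: 0; unmatched s rows kept: 6; unmatched e rows kept: 6.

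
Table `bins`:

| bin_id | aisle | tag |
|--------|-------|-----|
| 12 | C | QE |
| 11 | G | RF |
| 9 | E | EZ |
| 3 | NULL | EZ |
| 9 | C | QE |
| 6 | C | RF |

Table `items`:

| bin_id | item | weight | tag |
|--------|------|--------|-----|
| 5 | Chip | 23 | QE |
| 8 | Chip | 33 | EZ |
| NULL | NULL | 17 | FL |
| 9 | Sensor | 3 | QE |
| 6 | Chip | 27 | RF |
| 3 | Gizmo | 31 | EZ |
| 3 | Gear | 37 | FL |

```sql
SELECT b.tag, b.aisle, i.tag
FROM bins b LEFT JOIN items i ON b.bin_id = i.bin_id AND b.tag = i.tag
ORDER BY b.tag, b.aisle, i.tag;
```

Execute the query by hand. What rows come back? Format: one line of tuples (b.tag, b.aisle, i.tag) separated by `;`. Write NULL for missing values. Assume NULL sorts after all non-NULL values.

(EZ, E, NULL); (EZ, NULL, EZ); (QE, C, QE); (QE, C, NULL); (RF, C, RF); (RF, G, NULL)

LEFT JOIN keeps every row from `bins`; unmatched rows get NULL for `items`'s columns.
Matching on b.bin_id = i.bin_id AND b.tag = i.tag. A NULL in a compared column never satisfies the condition.
- b[0] bin_id=12, tag=QE → no match; kept with NULLs on the i side.
- b[1] bin_id=11, tag=RF → no match; kept with NULLs on the i side.
- b[2] bin_id=9, tag=EZ → no match; kept with NULLs on the i side.
- b[3] bin_id=3, tag=EZ → 1 match(es) in i → 1 row(s).
- b[4] bin_id=9, tag=QE → 1 match(es) in i → 1 row(s).
- b[5] bin_id=6, tag=RF → 1 match(es) in i → 1 row(s).
After projecting and ordering:
b.tag | b.aisle | i.tag
EZ | E | NULL
EZ | NULL | EZ
QE | C | QE
QE | C | NULL
RF | C | RF
RF | G | NULL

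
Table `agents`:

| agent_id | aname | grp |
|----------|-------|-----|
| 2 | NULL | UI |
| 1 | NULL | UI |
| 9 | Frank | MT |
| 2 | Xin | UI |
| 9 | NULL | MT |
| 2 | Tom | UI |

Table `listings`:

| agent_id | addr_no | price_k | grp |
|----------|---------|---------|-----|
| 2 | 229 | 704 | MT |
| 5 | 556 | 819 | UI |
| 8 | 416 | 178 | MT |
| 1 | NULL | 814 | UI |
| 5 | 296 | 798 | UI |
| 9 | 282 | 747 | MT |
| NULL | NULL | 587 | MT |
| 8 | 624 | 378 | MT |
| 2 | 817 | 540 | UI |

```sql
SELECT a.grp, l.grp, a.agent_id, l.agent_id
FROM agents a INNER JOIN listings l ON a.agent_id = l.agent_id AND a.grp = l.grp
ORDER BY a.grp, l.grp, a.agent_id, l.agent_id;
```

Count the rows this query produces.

INNER JOIN keeps only pairs where the ON condition holds.
Matching on a.agent_id = l.agent_id AND a.grp = l.grp. A NULL in a compared column never satisfies the condition.
- a row (agent_id=2, grp=UI): matches 1 l row(s) → 1 output row(s).
- a row (agent_id=1, grp=UI): matches 1 l row(s) → 1 output row(s).
- a row (agent_id=9, grp=MT): matches 1 l row(s) → 1 output row(s).
- a row (agent_id=2, grp=UI): matches 1 l row(s) → 1 output row(s).
- a row (agent_id=9, grp=MT): matches 1 l row(s) → 1 output row(s).
- a row (agent_id=2, grp=UI): matches 1 l row(s) → 1 output row(s).
Total: 6 rows.

6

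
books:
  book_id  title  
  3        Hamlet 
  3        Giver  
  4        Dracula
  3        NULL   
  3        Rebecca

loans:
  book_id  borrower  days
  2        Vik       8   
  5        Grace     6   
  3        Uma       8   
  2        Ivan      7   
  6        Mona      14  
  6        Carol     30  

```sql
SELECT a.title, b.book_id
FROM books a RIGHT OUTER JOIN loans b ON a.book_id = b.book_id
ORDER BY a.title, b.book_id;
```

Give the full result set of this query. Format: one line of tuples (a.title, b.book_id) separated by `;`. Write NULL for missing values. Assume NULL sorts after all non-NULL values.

(Giver, 3); (Hamlet, 3); (Rebecca, 3); (NULL, 2); (NULL, 2); (NULL, 3); (NULL, 5); (NULL, 6); (NULL, 6)

RIGHT JOIN keeps every row from `loans`; unmatched rows get NULL for `books`'s columns.
Matching on a.book_id = b.book_id.
- book_id=3: 1 matching b row(s), so 1 row(s) emitted.
- book_id=3: 1 matching b row(s), so 1 row(s) emitted.
- book_id=4: no matching b row.
- book_id=3: 1 matching b row(s), so 1 row(s) emitted.
- book_id=3: 1 matching b row(s), so 1 row(s) emitted.
- plus 5 unmatched b row(s), each kept with NULL a columns.
After projecting and ordering:
a.title | b.book_id
Giver | 3
Hamlet | 3
Rebecca | 3
NULL | 2
NULL | 2
NULL | 3
NULL | 5
NULL | 6
NULL | 6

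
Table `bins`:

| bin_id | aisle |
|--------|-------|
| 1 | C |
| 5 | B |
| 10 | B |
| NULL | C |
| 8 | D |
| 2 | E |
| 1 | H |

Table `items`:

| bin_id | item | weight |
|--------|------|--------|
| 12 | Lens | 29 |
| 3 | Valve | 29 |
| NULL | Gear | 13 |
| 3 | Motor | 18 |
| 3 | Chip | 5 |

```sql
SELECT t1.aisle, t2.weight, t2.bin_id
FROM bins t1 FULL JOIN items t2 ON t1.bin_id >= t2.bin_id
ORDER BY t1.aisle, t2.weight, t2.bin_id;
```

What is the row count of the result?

15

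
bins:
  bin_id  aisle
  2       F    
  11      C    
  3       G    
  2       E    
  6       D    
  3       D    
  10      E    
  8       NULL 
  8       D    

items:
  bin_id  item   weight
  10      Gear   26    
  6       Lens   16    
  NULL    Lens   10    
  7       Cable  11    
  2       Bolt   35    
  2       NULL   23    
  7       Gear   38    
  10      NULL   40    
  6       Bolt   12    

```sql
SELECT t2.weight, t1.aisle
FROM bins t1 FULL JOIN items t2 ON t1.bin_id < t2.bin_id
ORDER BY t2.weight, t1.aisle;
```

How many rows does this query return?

FULL OUTER JOIN keeps every row from both sides; unmatched rows get NULL for the other side's columns.
Matching on t1.bin_id < t2.bin_id. A NULL in a compared column never satisfies the condition.
- bin_id=2: 6 matching t2 row(s), so 6 row(s) emitted.
- bin_id=11: no t2 row matches, row kept with t2 columns NULL.
- bin_id=3: 6 matching t2 row(s), so 6 row(s) emitted.
- bin_id=2: 6 matching t2 row(s), so 6 row(s) emitted.
- bin_id=6: 4 matching t2 row(s), so 4 row(s) emitted.
- bin_id=3: 6 matching t2 row(s), so 6 row(s) emitted.
- bin_id=10: no t2 row matches, row kept with t2 columns NULL.
- bin_id=8: 2 matching t2 row(s), so 2 row(s) emitted.
- bin_id=8: 2 matching t2 row(s), so 2 row(s) emitted.
- 3 t2 row(s) had no t1 match → kept, t1 columns NULL.
Total: 32 matched + 5 padded = 37 rows.

37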